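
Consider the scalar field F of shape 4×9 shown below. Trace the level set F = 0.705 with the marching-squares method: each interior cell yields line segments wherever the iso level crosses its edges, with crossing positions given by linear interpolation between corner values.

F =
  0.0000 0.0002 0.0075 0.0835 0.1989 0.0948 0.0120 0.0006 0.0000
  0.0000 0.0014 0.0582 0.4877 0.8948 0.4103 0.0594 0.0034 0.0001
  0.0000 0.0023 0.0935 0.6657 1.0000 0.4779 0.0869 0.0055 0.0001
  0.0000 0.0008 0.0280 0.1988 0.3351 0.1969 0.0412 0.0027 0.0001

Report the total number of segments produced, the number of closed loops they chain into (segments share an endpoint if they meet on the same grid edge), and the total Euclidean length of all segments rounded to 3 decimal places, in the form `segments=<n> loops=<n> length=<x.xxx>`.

cell (0,3): code 0100 → (0.727,4.000)–(1.000,3.534)
cell (0,4): code 1000 → (1.000,4.392)–(0.727,4.000)
cell (1,3): code 0110 → (1.000,3.534)–(2.000,3.118)
cell (1,4): code 1001 → (2.000,4.565)–(1.000,4.392)
cell (2,3): code 0010 → (2.000,3.118)–(2.444,4.000)
cell (2,4): code 0001 → (2.444,4.000)–(2.000,4.565)
total: 6 segments, chained into 1 closed loop(s), length Σ = 4.821643

segments=6 loops=1 length=4.822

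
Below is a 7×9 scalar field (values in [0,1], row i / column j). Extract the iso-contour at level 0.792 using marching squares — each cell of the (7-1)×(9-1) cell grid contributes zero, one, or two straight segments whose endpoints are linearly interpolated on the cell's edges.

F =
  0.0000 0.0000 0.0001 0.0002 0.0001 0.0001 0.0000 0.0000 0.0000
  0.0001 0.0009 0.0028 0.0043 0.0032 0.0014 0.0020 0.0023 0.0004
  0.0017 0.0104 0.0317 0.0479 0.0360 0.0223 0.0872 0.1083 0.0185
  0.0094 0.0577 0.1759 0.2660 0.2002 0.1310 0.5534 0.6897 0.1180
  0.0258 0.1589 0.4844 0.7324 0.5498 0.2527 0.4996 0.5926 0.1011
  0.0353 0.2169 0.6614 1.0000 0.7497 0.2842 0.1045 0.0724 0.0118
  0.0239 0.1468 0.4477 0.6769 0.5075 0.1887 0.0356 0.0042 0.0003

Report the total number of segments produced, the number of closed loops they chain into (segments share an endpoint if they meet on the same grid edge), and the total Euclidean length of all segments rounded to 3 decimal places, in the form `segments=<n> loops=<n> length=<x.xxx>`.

cell (4,2): code 0100 → (4.223,3.000)–(5.000,2.386)
cell (4,3): code 1000 → (5.000,3.831)–(4.223,3.000)
cell (5,2): code 0010 → (5.000,2.386)–(5.644,3.000)
cell (5,3): code 0001 → (5.644,3.000)–(5.000,3.831)
total: 4 segments, chained into 1 closed loop(s), length Σ = 4.069593

segments=4 loops=1 length=4.070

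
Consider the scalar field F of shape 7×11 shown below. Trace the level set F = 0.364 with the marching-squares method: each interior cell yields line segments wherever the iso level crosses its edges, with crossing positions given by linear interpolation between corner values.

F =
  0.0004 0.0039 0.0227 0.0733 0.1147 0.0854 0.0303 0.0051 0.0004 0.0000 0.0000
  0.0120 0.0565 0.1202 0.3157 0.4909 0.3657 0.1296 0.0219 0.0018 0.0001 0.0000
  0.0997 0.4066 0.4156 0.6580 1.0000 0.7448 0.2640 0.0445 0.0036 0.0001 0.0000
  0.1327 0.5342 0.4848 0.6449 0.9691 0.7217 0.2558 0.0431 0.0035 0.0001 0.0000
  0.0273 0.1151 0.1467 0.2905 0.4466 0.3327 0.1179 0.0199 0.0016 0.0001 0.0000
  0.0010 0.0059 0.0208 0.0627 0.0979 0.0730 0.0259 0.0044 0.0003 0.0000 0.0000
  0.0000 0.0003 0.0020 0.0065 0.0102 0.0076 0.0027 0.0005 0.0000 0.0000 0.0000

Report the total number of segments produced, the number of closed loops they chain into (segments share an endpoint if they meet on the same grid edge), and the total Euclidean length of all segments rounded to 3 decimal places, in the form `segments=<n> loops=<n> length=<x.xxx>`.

cell (0,3): code 0100 → (0.663,4.000)–(1.000,3.276)
cell (0,4): code 1100 → (0.994,5.000)–(0.663,4.000)
cell (0,5): code 1000 → (1.000,5.007)–(0.994,5.000)
cell (1,0): code 0100 → (1.878,1.000)–(2.000,0.861)
cell (1,1): code 1100 → (1.825,2.000)–(1.878,1.000)
cell (1,2): code 1100 → (1.141,3.000)–(1.825,2.000)
cell (1,3): code 1110 → (1.000,3.276)–(1.141,3.000)
cell (1,5): code 1001 → (2.000,5.792)–(1.000,5.007)
cell (2,0): code 0110 → (2.000,0.861)–(3.000,0.576)
cell (2,5): code 1001 → (3.000,5.768)–(2.000,5.792)
cell (3,0): code 0010 → (3.000,0.576)–(3.406,1.000)
cell (3,1): code 0011 → (3.406,1.000)–(3.357,2.000)
cell (3,2): code 0011 → (3.357,2.000)–(3.793,3.000)
cell (3,3): code 0111 → (3.793,3.000)–(4.000,3.471)
cell (3,4): code 1011 → (4.000,4.725)–(3.920,5.000)
cell (3,5): code 0001 → (3.920,5.000)–(3.000,5.768)
cell (4,3): code 0010 → (4.000,3.471)–(4.237,4.000)
cell (4,4): code 0001 → (4.237,4.000)–(4.000,4.725)
total: 18 segments, chained into 1 closed loop(s), length Σ = 13.900856

segments=18 loops=1 length=13.901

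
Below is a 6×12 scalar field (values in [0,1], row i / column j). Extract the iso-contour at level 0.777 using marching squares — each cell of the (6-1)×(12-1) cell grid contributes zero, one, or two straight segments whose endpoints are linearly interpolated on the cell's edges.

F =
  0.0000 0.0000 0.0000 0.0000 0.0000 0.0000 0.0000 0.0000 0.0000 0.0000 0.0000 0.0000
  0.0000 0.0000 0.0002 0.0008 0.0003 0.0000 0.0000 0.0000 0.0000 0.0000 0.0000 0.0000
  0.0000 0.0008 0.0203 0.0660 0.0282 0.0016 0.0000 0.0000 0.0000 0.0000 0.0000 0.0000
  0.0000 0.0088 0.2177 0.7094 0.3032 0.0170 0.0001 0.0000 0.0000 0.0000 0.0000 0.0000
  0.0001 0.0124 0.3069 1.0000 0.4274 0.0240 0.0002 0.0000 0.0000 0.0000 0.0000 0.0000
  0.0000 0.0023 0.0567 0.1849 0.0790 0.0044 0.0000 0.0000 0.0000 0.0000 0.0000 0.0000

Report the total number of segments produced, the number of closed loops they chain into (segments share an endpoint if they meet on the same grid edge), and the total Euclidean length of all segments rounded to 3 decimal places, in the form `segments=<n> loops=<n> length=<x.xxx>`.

cell (3,2): code 0100 → (3.233,3.000)–(4.000,2.678)
cell (3,3): code 1000 → (4.000,3.389)–(3.233,3.000)
cell (4,2): code 0010 → (4.000,2.678)–(4.274,3.000)
cell (4,3): code 0001 → (4.274,3.000)–(4.000,3.389)
total: 4 segments, chained into 1 closed loop(s), length Σ = 2.590925

segments=4 loops=1 length=2.591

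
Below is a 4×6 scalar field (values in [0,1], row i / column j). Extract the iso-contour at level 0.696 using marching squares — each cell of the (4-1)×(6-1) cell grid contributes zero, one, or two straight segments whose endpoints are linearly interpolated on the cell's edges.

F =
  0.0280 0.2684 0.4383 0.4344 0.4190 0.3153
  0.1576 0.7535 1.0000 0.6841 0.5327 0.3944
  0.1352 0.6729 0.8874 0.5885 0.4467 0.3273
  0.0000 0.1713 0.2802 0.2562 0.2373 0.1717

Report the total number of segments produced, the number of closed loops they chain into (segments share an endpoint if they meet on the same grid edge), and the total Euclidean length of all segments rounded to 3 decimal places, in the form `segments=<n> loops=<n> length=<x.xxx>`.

cell (0,0): code 0100 → (0.881,1.000)–(1.000,0.904)
cell (0,1): code 1100 → (0.459,2.000)–(0.881,1.000)
cell (0,2): code 1000 → (1.000,2.962)–(0.459,2.000)
cell (1,0): code 0010 → (1.000,0.904)–(1.713,1.000)
cell (1,1): code 0111 → (1.713,1.000)–(2.000,1.108)
cell (1,2): code 1001 → (2.000,2.640)–(1.000,2.962)
cell (2,1): code 0010 → (2.000,1.108)–(2.315,2.000)
cell (2,2): code 0001 → (2.315,2.000)–(2.000,2.640)
total: 8 segments, chained into 1 closed loop(s), length Σ = 6.079278

segments=8 loops=1 length=6.079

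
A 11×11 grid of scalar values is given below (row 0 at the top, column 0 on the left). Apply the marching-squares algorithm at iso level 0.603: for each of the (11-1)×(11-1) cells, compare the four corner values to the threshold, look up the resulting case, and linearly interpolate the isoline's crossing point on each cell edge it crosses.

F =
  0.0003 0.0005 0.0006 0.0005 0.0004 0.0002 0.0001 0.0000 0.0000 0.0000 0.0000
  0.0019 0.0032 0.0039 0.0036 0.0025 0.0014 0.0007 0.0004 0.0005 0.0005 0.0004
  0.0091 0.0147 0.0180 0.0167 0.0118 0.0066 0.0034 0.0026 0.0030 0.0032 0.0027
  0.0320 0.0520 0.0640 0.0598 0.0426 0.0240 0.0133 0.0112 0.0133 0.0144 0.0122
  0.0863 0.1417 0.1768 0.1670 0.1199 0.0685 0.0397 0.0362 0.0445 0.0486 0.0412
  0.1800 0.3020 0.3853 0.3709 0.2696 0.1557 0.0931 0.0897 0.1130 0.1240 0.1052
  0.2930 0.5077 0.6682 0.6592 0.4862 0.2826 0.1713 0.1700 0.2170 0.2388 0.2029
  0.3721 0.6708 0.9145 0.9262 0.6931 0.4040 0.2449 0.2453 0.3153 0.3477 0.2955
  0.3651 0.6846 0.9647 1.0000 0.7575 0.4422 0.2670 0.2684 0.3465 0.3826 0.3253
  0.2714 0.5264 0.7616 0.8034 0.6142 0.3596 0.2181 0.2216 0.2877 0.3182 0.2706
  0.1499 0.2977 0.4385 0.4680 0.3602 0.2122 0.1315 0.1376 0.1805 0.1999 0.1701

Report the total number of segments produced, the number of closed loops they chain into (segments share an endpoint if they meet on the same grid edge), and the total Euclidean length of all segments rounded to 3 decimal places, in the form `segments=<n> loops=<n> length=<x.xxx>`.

cell (5,1): code 0100 → (5.770,2.000)–(6.000,1.594)
cell (5,2): code 1100 → (5.805,3.000)–(5.770,2.000)
cell (5,3): code 1000 → (6.000,3.325)–(5.805,3.000)
cell (6,0): code 0100 → (6.584,1.000)–(7.000,0.773)
cell (6,1): code 1110 → (6.000,1.594)–(6.584,1.000)
cell (6,3): code 1101 → (6.565,4.000)–(6.000,3.325)
cell (6,4): code 1000 → (7.000,4.312)–(6.565,4.000)
cell (7,0): code 0110 → (7.000,0.773)–(8.000,0.745)
cell (7,4): code 1001 → (8.000,4.490)–(7.000,4.312)
cell (8,0): code 0010 → (8.000,0.745)–(8.516,1.000)
cell (8,1): code 0111 → (8.516,1.000)–(9.000,1.326)
cell (8,4): code 1001 → (9.000,4.044)–(8.000,4.490)
cell (9,1): code 0010 → (9.000,1.326)–(9.491,2.000)
cell (9,2): code 0011 → (9.491,2.000)–(9.597,3.000)
cell (9,3): code 0011 → (9.597,3.000)–(9.044,4.000)
cell (9,4): code 0001 → (9.044,4.000)–(9.000,4.044)
total: 16 segments, chained into 1 closed loop(s), length Σ = 11.883969

segments=16 loops=1 length=11.884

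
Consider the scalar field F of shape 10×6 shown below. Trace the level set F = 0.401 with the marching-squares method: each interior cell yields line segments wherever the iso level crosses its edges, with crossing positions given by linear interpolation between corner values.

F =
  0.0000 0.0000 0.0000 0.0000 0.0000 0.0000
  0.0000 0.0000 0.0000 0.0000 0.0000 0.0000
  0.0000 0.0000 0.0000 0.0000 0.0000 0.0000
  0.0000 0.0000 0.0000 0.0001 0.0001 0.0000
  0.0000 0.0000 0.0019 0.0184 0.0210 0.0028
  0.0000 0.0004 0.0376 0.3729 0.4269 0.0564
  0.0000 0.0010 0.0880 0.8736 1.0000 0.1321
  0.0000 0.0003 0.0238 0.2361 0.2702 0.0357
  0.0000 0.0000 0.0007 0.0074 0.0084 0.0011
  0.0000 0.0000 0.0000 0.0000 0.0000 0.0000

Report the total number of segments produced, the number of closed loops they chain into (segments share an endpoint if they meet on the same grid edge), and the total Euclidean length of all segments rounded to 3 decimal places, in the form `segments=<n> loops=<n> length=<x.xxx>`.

cell (4,3): code 0100 → (4.936,4.000)–(5.000,3.520)
cell (4,4): code 1000 → (5.000,4.070)–(4.936,4.000)
cell (5,2): code 0100 → (5.056,3.000)–(6.000,2.398)
cell (5,3): code 1110 → (5.000,3.520)–(5.056,3.000)
cell (5,4): code 1001 → (6.000,4.690)–(5.000,4.070)
cell (6,2): code 0010 → (6.000,2.398)–(6.741,3.000)
cell (6,3): code 0011 → (6.741,3.000)–(6.821,4.000)
cell (6,4): code 0001 → (6.821,4.000)–(6.000,4.690)
total: 8 segments, chained into 1 closed loop(s), length Σ = 6.428168

segments=8 loops=1 length=6.428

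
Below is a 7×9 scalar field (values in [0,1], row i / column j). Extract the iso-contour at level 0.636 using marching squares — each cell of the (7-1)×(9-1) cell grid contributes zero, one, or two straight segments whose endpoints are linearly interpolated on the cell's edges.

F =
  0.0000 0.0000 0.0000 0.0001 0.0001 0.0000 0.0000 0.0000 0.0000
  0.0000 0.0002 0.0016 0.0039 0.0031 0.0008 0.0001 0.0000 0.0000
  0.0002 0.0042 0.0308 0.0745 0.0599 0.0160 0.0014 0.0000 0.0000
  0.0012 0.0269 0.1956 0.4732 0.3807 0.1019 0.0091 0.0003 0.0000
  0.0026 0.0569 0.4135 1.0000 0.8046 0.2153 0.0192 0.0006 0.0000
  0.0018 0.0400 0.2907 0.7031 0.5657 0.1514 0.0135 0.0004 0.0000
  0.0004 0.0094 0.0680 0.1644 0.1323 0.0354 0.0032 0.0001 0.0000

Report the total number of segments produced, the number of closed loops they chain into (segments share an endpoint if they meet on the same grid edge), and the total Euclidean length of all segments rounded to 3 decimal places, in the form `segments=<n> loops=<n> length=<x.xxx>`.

cell (3,2): code 0100 → (3.309,3.000)–(4.000,2.379)
cell (3,3): code 1100 → (3.602,4.000)–(3.309,3.000)
cell (3,4): code 1000 → (4.000,4.286)–(3.602,4.000)
cell (4,2): code 0110 → (4.000,2.379)–(5.000,2.837)
cell (4,3): code 1011 → (5.000,3.488)–(4.706,4.000)
cell (4,4): code 0001 → (4.706,4.000)–(4.000,4.286)
cell (5,2): code 0010 → (5.000,2.837)–(5.125,3.000)
cell (5,3): code 0001 → (5.125,3.000)–(5.000,3.488)
total: 8 segments, chained into 1 closed loop(s), length Σ = 5.621337

segments=8 loops=1 length=5.621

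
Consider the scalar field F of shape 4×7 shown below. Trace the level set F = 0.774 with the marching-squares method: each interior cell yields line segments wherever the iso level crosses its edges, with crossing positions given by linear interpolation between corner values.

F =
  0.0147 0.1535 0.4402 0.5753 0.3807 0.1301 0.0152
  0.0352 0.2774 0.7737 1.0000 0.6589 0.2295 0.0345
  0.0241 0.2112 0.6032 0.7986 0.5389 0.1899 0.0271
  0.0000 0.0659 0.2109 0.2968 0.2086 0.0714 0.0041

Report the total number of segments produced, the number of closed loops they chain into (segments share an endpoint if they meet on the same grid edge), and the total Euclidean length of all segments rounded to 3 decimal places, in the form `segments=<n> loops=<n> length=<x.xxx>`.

segments=6 loops=1 length=4.700

cell (0,2): code 0100 → (0.468,3.000)–(1.000,2.001)
cell (0,3): code 1000 → (1.000,3.663)–(0.468,3.000)
cell (1,2): code 0110 → (1.000,2.001)–(2.000,2.874)
cell (1,3): code 1001 → (2.000,3.095)–(1.000,3.663)
cell (2,2): code 0010 → (2.000,2.874)–(2.049,3.000)
cell (2,3): code 0001 → (2.049,3.000)–(2.000,3.095)
total: 6 segments, chained into 1 closed loop(s), length Σ = 4.700446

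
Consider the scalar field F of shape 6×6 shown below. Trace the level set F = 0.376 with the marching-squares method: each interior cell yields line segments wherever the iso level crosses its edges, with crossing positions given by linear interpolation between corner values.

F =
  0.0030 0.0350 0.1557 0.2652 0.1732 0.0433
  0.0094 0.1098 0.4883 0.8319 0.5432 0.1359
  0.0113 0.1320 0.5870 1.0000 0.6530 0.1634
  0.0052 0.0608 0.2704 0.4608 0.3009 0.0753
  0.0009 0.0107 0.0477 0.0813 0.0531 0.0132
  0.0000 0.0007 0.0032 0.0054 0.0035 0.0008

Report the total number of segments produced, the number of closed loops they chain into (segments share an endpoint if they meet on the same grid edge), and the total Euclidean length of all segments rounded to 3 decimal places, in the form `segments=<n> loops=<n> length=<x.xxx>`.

cell (0,1): code 0100 → (0.662,2.000)–(1.000,1.703)
cell (0,2): code 1100 → (0.196,3.000)–(0.662,2.000)
cell (0,3): code 1100 → (0.548,4.000)–(0.196,3.000)
cell (0,4): code 1000 → (1.000,4.411)–(0.548,4.000)
cell (1,1): code 0110 → (1.000,1.703)–(2.000,1.536)
cell (1,4): code 1001 → (2.000,4.566)–(1.000,4.411)
cell (2,1): code 0010 → (2.000,1.536)–(2.666,2.000)
cell (2,2): code 0111 → (2.666,2.000)–(3.000,2.555)
cell (2,3): code 1011 → (3.000,3.530)–(2.787,4.000)
cell (2,4): code 0001 → (2.787,4.000)–(2.000,4.566)
cell (3,2): code 0010 → (3.000,2.555)–(3.223,3.000)
cell (3,3): code 0001 → (3.223,3.000)–(3.000,3.530)
total: 12 segments, chained into 1 closed loop(s), length Σ = 9.267508

segments=12 loops=1 length=9.268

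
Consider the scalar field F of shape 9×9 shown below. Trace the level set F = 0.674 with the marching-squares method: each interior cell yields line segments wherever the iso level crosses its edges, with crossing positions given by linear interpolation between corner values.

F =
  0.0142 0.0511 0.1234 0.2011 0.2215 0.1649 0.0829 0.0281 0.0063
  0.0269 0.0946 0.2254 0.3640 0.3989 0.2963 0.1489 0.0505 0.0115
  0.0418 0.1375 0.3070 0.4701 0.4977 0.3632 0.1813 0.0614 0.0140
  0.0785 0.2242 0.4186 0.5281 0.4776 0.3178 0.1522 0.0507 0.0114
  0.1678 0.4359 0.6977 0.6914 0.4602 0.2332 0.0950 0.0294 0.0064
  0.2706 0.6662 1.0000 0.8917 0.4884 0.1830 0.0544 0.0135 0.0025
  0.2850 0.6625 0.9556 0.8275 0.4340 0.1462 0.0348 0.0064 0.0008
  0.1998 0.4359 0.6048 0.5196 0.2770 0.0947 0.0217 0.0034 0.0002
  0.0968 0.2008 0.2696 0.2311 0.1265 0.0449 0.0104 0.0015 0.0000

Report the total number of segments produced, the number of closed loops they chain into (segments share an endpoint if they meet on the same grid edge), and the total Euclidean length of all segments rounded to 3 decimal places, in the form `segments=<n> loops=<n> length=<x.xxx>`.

segments=10 loops=1 length=8.635

cell (3,1): code 0100 → (3.915,2.000)–(4.000,1.909)
cell (3,2): code 1100 → (3.893,3.000)–(3.915,2.000)
cell (3,3): code 1000 → (4.000,3.075)–(3.893,3.000)
cell (4,1): code 0110 → (4.000,1.909)–(5.000,1.023)
cell (4,3): code 1001 → (5.000,3.540)–(4.000,3.075)
cell (5,1): code 0110 → (5.000,1.023)–(6.000,1.039)
cell (5,3): code 1001 → (6.000,3.390)–(5.000,3.540)
cell (6,1): code 0010 → (6.000,1.039)–(6.803,2.000)
cell (6,2): code 0011 → (6.803,2.000)–(6.499,3.000)
cell (6,3): code 0001 → (6.499,3.000)–(6.000,3.390)
total: 10 segments, chained into 1 closed loop(s), length Σ = 8.635055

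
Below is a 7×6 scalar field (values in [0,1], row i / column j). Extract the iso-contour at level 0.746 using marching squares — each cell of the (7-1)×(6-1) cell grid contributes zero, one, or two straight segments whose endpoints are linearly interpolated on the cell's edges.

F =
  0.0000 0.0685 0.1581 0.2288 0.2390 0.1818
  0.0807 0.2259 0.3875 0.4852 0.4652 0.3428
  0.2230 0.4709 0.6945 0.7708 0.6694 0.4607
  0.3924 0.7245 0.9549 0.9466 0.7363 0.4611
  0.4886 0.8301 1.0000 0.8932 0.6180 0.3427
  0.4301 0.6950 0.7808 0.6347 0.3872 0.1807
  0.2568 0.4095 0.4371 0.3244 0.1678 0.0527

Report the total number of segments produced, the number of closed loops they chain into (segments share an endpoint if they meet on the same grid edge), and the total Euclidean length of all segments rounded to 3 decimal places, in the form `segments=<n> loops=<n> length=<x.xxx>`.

segments=14 loops=1 length=9.585

cell (1,2): code 0100 → (1.913,3.000)–(2.000,2.675)
cell (1,3): code 1000 → (2.000,3.245)–(1.913,3.000)
cell (2,1): code 0100 → (2.198,2.000)–(3.000,1.093)
cell (2,2): code 1110 → (2.000,2.675)–(2.198,2.000)
cell (2,3): code 1001 → (3.000,3.954)–(2.000,3.245)
cell (3,0): code 0100 → (3.204,1.000)–(4.000,0.754)
cell (3,1): code 1110 → (3.000,1.093)–(3.204,1.000)
cell (3,3): code 1001 → (4.000,3.535)–(3.000,3.954)
cell (4,0): code 0010 → (4.000,0.754)–(4.623,1.000)
cell (4,1): code 0111 → (4.623,1.000)–(5.000,1.594)
cell (4,2): code 1011 → (5.000,2.238)–(4.569,3.000)
cell (4,3): code 0001 → (4.569,3.000)–(4.000,3.535)
cell (5,1): code 0010 → (5.000,1.594)–(5.101,2.000)
cell (5,2): code 0001 → (5.101,2.000)–(5.000,2.238)
total: 14 segments, chained into 1 closed loop(s), length Σ = 9.584534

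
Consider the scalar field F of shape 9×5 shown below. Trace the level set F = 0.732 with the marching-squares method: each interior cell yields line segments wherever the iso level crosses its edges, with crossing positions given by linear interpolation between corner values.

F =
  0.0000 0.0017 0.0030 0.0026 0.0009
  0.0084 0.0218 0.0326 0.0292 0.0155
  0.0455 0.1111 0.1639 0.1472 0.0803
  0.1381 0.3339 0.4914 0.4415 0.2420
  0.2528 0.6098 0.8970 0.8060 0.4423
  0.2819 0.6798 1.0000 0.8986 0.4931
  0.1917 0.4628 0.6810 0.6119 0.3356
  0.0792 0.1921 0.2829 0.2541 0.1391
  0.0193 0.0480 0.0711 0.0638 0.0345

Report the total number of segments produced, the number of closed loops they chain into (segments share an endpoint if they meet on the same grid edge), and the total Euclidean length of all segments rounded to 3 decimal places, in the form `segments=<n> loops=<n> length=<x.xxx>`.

cell (3,1): code 0100 → (3.593,2.000)–(4.000,1.425)
cell (3,2): code 1100 → (3.797,3.000)–(3.593,2.000)
cell (3,3): code 1000 → (4.000,3.203)–(3.797,3.000)
cell (4,1): code 0110 → (4.000,1.425)–(5.000,1.163)
cell (4,3): code 1001 → (5.000,3.411)–(4.000,3.203)
cell (5,1): code 0010 → (5.000,1.163)–(5.840,2.000)
cell (5,2): code 0011 → (5.840,2.000)–(5.581,3.000)
cell (5,3): code 0001 → (5.581,3.000)–(5.000,3.411)
total: 8 segments, chained into 1 closed loop(s), length Σ = 6.997648

segments=8 loops=1 length=6.998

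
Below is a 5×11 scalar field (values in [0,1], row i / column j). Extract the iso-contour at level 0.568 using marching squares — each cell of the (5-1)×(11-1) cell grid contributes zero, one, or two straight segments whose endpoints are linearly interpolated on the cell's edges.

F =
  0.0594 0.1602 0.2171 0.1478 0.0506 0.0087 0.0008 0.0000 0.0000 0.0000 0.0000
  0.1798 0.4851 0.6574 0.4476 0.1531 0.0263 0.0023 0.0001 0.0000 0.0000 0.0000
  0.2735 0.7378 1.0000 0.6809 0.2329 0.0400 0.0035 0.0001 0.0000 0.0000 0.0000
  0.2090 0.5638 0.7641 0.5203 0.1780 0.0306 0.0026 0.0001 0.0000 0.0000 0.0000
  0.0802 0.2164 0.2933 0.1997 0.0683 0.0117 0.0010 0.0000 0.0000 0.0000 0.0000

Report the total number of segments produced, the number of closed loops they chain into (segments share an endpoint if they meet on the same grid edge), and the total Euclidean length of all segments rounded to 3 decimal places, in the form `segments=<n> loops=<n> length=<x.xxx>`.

cell (0,1): code 0100 → (0.797,2.000)–(1.000,1.481)
cell (0,2): code 1000 → (1.000,2.426)–(0.797,2.000)
cell (1,0): code 0100 → (1.328,1.000)–(2.000,0.634)
cell (1,1): code 1110 → (1.000,1.481)–(1.328,1.000)
cell (1,2): code 1101 → (1.516,3.000)–(1.000,2.426)
cell (1,3): code 1000 → (2.000,3.252)–(1.516,3.000)
cell (2,0): code 0010 → (2.000,0.634)–(2.976,1.000)
cell (2,1): code 0111 → (2.976,1.000)–(3.000,1.021)
cell (2,2): code 1011 → (3.000,2.804)–(2.703,3.000)
cell (2,3): code 0001 → (2.703,3.000)–(2.000,3.252)
cell (3,1): code 0010 → (3.000,1.021)–(3.417,2.000)
cell (3,2): code 0001 → (3.417,2.000)–(3.000,2.804)
total: 12 segments, chained into 1 closed loop(s), length Σ = 7.840279

segments=12 loops=1 length=7.840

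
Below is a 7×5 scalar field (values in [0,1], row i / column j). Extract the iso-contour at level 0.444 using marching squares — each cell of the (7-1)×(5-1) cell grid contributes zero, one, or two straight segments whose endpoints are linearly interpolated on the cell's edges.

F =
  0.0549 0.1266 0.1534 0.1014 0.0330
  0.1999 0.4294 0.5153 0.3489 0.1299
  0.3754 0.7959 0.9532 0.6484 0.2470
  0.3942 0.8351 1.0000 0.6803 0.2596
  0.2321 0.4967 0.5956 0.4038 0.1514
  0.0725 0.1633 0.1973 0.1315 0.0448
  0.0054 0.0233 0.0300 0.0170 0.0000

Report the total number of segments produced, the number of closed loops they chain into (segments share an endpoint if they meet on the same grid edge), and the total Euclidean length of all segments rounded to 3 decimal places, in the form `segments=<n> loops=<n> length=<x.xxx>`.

segments=14 loops=1 length=10.928

cell (0,1): code 0100 → (0.803,2.000)–(1.000,1.170)
cell (0,2): code 1000 → (1.000,2.428)–(0.803,2.000)
cell (1,0): code 0100 → (1.040,1.000)–(2.000,0.163)
cell (1,1): code 1110 → (1.000,1.170)–(1.040,1.000)
cell (1,2): code 1101 → (1.318,3.000)–(1.000,2.428)
cell (1,3): code 1000 → (2.000,3.509)–(1.318,3.000)
cell (2,0): code 0110 → (2.000,0.163)–(3.000,0.113)
cell (2,3): code 1001 → (3.000,3.562)–(2.000,3.509)
cell (3,0): code 0110 → (3.000,0.113)–(4.000,0.801)
cell (3,2): code 1011 → (4.000,2.790)–(3.855,3.000)
cell (3,3): code 0001 → (3.855,3.000)–(3.000,3.562)
cell (4,0): code 0010 → (4.000,0.801)–(4.158,1.000)
cell (4,1): code 0011 → (4.158,1.000)–(4.381,2.000)
cell (4,2): code 0001 → (4.381,2.000)–(4.000,2.790)
total: 14 segments, chained into 1 closed loop(s), length Σ = 10.928403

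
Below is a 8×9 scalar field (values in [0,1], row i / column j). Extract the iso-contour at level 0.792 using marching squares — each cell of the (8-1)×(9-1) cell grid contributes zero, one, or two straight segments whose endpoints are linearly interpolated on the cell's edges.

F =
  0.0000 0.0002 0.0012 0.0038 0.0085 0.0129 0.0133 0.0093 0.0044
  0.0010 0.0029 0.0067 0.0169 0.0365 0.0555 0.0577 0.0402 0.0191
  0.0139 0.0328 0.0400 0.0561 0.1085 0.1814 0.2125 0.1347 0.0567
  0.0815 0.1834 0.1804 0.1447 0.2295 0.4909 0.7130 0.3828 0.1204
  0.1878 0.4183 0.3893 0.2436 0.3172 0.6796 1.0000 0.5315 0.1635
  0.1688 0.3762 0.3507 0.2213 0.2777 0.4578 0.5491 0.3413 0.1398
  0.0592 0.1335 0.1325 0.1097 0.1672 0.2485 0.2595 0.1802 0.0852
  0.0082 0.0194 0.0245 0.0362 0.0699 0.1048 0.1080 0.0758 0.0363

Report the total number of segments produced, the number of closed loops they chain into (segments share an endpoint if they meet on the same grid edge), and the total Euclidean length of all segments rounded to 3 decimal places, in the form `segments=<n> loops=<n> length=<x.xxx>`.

segments=4 loops=1 length=3.260

cell (3,5): code 0100 → (3.275,6.000)–(4.000,5.351)
cell (3,6): code 1000 → (4.000,6.444)–(3.275,6.000)
cell (4,5): code 0010 → (4.000,5.351)–(4.461,6.000)
cell (4,6): code 0001 → (4.461,6.000)–(4.000,6.444)
total: 4 segments, chained into 1 closed loop(s), length Σ = 3.259529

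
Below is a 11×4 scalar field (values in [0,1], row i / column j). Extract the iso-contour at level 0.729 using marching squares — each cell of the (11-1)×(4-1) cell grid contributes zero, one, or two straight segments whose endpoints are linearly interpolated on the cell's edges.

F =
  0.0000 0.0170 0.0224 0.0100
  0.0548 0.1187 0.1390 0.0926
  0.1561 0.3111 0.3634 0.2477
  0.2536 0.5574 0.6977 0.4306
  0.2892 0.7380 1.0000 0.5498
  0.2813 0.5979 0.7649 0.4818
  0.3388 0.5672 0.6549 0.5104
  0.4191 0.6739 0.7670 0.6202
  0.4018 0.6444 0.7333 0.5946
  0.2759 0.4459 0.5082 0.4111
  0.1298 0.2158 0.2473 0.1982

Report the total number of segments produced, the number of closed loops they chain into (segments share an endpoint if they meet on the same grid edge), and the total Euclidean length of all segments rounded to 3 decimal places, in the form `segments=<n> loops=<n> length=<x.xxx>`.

cell (3,0): code 0100 → (3.950,1.000)–(4.000,0.980)
cell (3,1): code 1100 → (3.104,2.000)–(3.950,1.000)
cell (3,2): code 1000 → (4.000,2.602)–(3.104,2.000)
cell (4,0): code 0010 → (4.000,0.980)–(4.064,1.000)
cell (4,1): code 0111 → (4.064,1.000)–(5.000,1.785)
cell (4,2): code 1001 → (5.000,2.127)–(4.000,2.602)
cell (5,1): code 0010 → (5.000,1.785)–(5.326,2.000)
cell (5,2): code 0001 → (5.326,2.000)–(5.000,2.127)
cell (6,1): code 0100 → (6.661,2.000)–(7.000,1.592)
cell (6,2): code 1000 → (7.000,2.259)–(6.661,2.000)
cell (7,1): code 0110 → (7.000,1.592)–(8.000,1.952)
cell (7,2): code 1001 → (8.000,2.031)–(7.000,2.259)
cell (8,1): code 0010 → (8.000,1.952)–(8.019,2.000)
cell (8,2): code 0001 → (8.019,2.000)–(8.000,2.031)
total: 14 segments, chained into 2 closed loop(s), length Σ = 8.714496

segments=14 loops=2 length=8.714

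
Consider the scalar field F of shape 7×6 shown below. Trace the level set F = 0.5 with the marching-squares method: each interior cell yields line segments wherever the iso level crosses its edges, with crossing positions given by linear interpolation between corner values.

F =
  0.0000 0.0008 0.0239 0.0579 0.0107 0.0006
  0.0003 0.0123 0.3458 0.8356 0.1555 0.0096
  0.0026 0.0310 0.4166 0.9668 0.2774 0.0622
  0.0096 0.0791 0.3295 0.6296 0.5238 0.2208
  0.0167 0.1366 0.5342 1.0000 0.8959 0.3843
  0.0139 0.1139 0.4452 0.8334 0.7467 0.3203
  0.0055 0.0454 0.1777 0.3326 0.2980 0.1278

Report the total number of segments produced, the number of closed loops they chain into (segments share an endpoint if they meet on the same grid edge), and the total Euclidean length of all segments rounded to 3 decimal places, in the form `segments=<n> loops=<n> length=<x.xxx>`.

segments=16 loops=1 length=13.012

cell (0,2): code 0100 → (0.568,3.000)–(1.000,2.315)
cell (0,3): code 1000 → (1.000,3.493)–(0.568,3.000)
cell (1,2): code 0110 → (1.000,2.315)–(2.000,2.152)
cell (1,3): code 1001 → (2.000,3.677)–(1.000,3.493)
cell (2,2): code 0110 → (2.000,2.152)–(3.000,2.568)
cell (2,3): code 1101 → (2.903,4.000)–(2.000,3.677)
cell (2,4): code 1000 → (3.000,4.079)–(2.903,4.000)
cell (3,1): code 0100 → (3.833,2.000)–(4.000,1.914)
cell (3,2): code 1110 → (3.000,2.568)–(3.833,2.000)
cell (3,4): code 1001 → (4.000,4.774)–(3.000,4.079)
cell (4,1): code 0010 → (4.000,1.914)–(4.384,2.000)
cell (4,2): code 0111 → (4.384,2.000)–(5.000,2.141)
cell (4,4): code 1001 → (5.000,4.579)–(4.000,4.774)
cell (5,2): code 0010 → (5.000,2.141)–(5.666,3.000)
cell (5,3): code 0011 → (5.666,3.000)–(5.550,4.000)
cell (5,4): code 0001 → (5.550,4.000)–(5.000,4.579)
total: 16 segments, chained into 1 closed loop(s), length Σ = 13.012383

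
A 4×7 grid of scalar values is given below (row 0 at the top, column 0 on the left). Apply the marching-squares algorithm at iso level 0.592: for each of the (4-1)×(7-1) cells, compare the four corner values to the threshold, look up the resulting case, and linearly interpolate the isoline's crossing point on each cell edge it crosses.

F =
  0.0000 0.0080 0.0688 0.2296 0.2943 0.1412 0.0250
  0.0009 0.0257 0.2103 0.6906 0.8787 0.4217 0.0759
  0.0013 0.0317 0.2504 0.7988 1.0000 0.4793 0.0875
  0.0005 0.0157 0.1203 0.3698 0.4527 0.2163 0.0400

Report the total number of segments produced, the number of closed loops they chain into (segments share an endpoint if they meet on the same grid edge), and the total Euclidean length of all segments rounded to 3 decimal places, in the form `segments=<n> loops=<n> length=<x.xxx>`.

cell (0,2): code 0100 → (0.786,3.000)–(1.000,2.795)
cell (0,3): code 1100 → (0.509,4.000)–(0.786,3.000)
cell (0,4): code 1000 → (1.000,4.627)–(0.509,4.000)
cell (1,2): code 0110 → (1.000,2.795)–(2.000,2.623)
cell (1,4): code 1001 → (2.000,4.784)–(1.000,4.627)
cell (2,2): code 0010 → (2.000,2.623)–(2.482,3.000)
cell (2,3): code 0011 → (2.482,3.000)–(2.745,4.000)
cell (2,4): code 0001 → (2.745,4.000)–(2.000,4.784)
total: 8 segments, chained into 1 closed loop(s), length Σ = 6.884883

segments=8 loops=1 length=6.885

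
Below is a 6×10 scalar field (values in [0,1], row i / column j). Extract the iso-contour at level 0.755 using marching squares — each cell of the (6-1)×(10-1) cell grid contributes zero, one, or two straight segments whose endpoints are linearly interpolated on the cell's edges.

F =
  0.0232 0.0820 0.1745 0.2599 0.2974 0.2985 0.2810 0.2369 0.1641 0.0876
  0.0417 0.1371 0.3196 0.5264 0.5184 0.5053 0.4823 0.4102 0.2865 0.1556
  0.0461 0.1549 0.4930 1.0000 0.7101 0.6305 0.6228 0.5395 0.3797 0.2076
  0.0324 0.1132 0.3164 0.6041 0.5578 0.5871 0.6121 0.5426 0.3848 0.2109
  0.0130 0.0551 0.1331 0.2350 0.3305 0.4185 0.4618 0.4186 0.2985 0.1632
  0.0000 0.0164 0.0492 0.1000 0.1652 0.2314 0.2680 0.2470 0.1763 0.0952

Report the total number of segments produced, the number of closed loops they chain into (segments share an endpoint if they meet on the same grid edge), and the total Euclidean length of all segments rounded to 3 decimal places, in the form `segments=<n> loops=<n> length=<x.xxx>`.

cell (1,2): code 0100 → (1.483,3.000)–(2.000,2.517)
cell (1,3): code 1000 → (2.000,3.845)–(1.483,3.000)
cell (2,2): code 0010 → (2.000,2.517)–(2.619,3.000)
cell (2,3): code 0001 → (2.619,3.000)–(2.000,3.845)
total: 4 segments, chained into 1 closed loop(s), length Σ = 3.531418

segments=4 loops=1 length=3.531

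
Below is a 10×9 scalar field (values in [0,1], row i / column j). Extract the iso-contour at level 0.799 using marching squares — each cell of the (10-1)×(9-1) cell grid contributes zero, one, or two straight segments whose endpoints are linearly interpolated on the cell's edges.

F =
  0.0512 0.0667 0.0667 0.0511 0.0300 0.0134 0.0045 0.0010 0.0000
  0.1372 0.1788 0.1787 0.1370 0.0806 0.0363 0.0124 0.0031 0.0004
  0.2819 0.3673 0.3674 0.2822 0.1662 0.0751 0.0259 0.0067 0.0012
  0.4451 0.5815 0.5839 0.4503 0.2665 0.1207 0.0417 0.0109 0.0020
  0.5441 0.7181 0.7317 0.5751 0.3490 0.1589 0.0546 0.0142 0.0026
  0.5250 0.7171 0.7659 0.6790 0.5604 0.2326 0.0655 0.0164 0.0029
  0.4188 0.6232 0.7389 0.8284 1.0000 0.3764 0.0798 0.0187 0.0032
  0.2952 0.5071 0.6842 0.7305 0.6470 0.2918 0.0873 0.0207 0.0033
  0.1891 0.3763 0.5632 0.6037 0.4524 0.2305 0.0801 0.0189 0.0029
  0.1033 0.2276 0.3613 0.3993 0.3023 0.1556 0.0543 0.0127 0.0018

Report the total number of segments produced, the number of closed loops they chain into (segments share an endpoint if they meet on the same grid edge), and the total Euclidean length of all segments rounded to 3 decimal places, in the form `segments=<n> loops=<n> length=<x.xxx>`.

cell (5,2): code 0100 → (5.803,3.000)–(6.000,2.672)
cell (5,3): code 1100 → (5.543,4.000)–(5.803,3.000)
cell (5,4): code 1000 → (6.000,4.322)–(5.543,4.000)
cell (6,2): code 0010 → (6.000,2.672)–(6.300,3.000)
cell (6,3): code 0011 → (6.300,3.000)–(6.569,4.000)
cell (6,4): code 0001 → (6.569,4.000)–(6.000,4.322)
total: 6 segments, chained into 1 closed loop(s), length Σ = 4.110660

segments=6 loops=1 length=4.111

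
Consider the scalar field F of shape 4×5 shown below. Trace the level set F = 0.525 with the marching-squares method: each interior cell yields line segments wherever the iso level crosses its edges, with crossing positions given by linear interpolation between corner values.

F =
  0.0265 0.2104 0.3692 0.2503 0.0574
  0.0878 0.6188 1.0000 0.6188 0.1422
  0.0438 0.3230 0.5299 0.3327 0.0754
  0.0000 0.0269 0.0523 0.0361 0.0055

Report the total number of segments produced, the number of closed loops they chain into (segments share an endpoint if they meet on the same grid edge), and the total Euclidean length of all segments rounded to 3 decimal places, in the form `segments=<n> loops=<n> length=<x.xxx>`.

segments=10 loops=1 length=6.031

cell (0,0): code 0100 → (0.770,1.000)–(1.000,0.823)
cell (0,1): code 1100 → (0.247,2.000)–(0.770,1.000)
cell (0,2): code 1100 → (0.745,3.000)–(0.247,2.000)
cell (0,3): code 1000 → (1.000,3.197)–(0.745,3.000)
cell (1,0): code 0010 → (1.000,0.823)–(1.317,1.000)
cell (1,1): code 0111 → (1.317,1.000)–(2.000,1.976)
cell (1,2): code 1011 → (2.000,2.025)–(1.328,3.000)
cell (1,3): code 0001 → (1.328,3.000)–(1.000,3.197)
cell (2,1): code 0010 → (2.000,1.976)–(2.010,2.000)
cell (2,2): code 0001 → (2.010,2.000)–(2.000,2.025)
total: 10 segments, chained into 1 closed loop(s), length Σ = 6.031395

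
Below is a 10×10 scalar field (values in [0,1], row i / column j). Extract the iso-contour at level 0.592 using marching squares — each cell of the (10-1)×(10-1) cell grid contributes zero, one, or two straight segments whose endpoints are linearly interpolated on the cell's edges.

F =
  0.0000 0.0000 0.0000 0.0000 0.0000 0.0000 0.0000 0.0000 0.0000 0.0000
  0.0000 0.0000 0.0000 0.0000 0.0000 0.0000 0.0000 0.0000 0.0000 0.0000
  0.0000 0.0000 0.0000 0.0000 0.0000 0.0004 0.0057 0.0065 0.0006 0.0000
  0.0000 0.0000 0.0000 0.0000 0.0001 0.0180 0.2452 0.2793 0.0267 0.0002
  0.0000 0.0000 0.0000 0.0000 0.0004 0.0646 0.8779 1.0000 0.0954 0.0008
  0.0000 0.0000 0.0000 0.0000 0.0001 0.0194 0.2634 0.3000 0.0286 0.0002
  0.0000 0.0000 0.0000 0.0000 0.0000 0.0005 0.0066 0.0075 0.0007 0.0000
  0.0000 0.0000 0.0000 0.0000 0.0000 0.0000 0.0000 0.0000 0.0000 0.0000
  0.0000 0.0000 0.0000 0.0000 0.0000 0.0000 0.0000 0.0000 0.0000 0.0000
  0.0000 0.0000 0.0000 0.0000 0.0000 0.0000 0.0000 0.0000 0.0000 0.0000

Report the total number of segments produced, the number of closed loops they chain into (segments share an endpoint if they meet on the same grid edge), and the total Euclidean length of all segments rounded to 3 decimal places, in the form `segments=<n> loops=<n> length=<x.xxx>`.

segments=6 loops=1 length=4.630

cell (3,5): code 0100 → (3.548,6.000)–(4.000,5.648)
cell (3,6): code 1100 → (3.434,7.000)–(3.548,6.000)
cell (3,7): code 1000 → (4.000,7.451)–(3.434,7.000)
cell (4,5): code 0010 → (4.000,5.648)–(4.465,6.000)
cell (4,6): code 0011 → (4.465,6.000)–(4.583,7.000)
cell (4,7): code 0001 → (4.583,7.000)–(4.000,7.451)
total: 6 segments, chained into 1 closed loop(s), length Σ = 4.629834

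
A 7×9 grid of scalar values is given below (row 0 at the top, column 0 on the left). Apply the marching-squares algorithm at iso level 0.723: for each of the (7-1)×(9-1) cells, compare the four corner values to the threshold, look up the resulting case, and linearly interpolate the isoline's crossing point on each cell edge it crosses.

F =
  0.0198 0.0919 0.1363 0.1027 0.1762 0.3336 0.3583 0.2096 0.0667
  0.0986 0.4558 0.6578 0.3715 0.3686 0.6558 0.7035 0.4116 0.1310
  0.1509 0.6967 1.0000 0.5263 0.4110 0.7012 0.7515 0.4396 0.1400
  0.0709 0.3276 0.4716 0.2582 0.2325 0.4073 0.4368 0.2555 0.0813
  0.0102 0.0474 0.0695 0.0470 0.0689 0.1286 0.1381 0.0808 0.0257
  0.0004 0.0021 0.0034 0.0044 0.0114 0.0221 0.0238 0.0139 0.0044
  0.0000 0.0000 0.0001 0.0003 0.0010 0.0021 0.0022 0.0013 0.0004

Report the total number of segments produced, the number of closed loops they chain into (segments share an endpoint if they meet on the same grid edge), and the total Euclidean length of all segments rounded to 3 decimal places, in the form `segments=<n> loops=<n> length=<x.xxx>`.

segments=8 loops=2 length=6.181

cell (1,1): code 0100 → (1.191,2.000)–(2.000,1.087)
cell (1,2): code 1000 → (2.000,2.585)–(1.191,2.000)
cell (1,5): code 0100 → (1.406,6.000)–(2.000,5.433)
cell (1,6): code 1000 → (2.000,6.091)–(1.406,6.000)
cell (2,1): code 0010 → (2.000,1.087)–(2.524,2.000)
cell (2,2): code 0001 → (2.524,2.000)–(2.000,2.585)
cell (2,5): code 0010 → (2.000,5.433)–(2.091,6.000)
cell (2,6): code 0001 → (2.091,6.000)–(2.000,6.091)
total: 8 segments, chained into 2 closed loop(s), length Σ = 6.181252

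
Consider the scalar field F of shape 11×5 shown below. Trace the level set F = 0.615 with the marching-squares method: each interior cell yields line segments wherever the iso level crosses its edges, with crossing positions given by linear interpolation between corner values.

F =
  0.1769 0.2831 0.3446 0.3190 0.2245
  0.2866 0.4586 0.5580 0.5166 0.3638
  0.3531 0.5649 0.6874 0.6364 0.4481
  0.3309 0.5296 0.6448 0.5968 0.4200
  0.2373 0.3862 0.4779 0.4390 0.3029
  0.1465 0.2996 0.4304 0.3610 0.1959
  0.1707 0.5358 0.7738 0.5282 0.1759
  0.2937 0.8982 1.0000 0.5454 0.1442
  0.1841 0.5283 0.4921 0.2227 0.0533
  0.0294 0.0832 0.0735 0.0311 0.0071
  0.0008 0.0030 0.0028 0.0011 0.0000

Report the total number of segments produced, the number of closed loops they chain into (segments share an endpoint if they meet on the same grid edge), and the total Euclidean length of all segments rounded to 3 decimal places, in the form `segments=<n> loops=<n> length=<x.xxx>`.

cell (1,1): code 0100 → (1.440,2.000)–(2.000,1.409)
cell (1,2): code 1100 → (1.821,3.000)–(1.440,2.000)
cell (1,3): code 1000 → (2.000,3.114)–(1.821,3.000)
cell (2,1): code 0110 → (2.000,1.409)–(3.000,1.741)
cell (2,2): code 1011 → (3.000,2.621)–(2.540,3.000)
cell (2,3): code 0001 → (2.540,3.000)–(2.000,3.114)
cell (3,1): code 0010 → (3.000,1.741)–(3.179,2.000)
cell (3,2): code 0001 → (3.179,2.000)–(3.000,2.621)
cell (5,1): code 0100 → (5.538,2.000)–(6.000,1.333)
cell (5,2): code 1000 → (6.000,2.647)–(5.538,2.000)
cell (6,0): code 0100 → (6.219,1.000)–(7.000,0.532)
cell (6,1): code 1110 → (6.000,1.333)–(6.219,1.000)
cell (6,2): code 1001 → (7.000,2.847)–(6.000,2.647)
cell (7,0): code 0010 → (7.000,0.532)–(7.766,1.000)
cell (7,1): code 0011 → (7.766,1.000)–(7.758,2.000)
cell (7,2): code 0001 → (7.758,2.000)–(7.000,2.847)
total: 16 segments, chained into 2 closed loop(s), length Σ = 12.227829

segments=16 loops=2 length=12.228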